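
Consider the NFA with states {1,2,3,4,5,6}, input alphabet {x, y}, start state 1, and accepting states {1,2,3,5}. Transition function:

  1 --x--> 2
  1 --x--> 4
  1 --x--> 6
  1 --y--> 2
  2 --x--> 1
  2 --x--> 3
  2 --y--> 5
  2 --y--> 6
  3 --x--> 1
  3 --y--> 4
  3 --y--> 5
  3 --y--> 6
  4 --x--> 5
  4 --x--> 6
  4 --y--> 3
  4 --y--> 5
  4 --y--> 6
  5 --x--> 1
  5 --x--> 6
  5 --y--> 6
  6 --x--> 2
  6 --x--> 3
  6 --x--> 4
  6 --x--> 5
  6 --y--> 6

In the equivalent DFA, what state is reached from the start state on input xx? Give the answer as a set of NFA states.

{1,2,3,4,5,6}

Start: {1}.
δ(1,x) = {2,4,6}.
Union: {2,4,6}.
After x: {2,4,6}.
δ(2,x) = {1,3}; δ(4,x) = {5,6}; δ(6,x) = {2,3,4,5}.
Union: {1,2,3,4,5,6}.
After x: {1,2,3,4,5,6}.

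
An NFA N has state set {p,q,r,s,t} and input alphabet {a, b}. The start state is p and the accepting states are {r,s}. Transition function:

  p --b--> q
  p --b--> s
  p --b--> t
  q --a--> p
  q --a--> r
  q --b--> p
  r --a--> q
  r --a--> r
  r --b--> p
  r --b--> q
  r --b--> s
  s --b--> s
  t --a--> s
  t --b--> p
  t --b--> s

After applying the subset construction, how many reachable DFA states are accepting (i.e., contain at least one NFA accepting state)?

8

Start state of the DFA: {p}.
{p} --a--> ∅  [new]
{p} --b--> {q,s,t}  [new]
∅ --a--> ∅  [seen]
∅ --b--> ∅  [seen]
{q,s,t} --a--> {p,r,s}  [new]
{q,s,t} --b--> {p,s}  [new]
{p,r,s} --a--> {q,r}  [new]
{p,r,s} --b--> {p,q,s,t}  [new]
{p,s} --a--> ∅  [seen]
{p,s} --b--> {q,s,t}  [seen]
{q,r} --a--> {p,q,r}  [new]
{q,r} --b--> {p,q,s}  [new]
{p,q,s,t} --a--> {p,r,s}  [seen]
{p,q,s,t} --b--> {p,q,s,t}  [seen]
{p,q,r} --a--> {p,q,r}  [seen]
{p,q,r} --b--> {p,q,s,t}  [seen]
{p,q,s} --a--> {p,r}  [new]
{p,q,s} --b--> {p,q,s,t}  [seen]
{p,r} --a--> {q,r}  [seen]
{p,r} --b--> {p,q,s,t}  [seen]
Reachable DFA states: {p}, ∅, {q,s,t}, {p,r,s}, {p,s}, {q,r}, {p,q,s,t}, {p,q,r}, {p,q,s}, {p,r}.
Accepting DFA states (contain an NFA accepting state): {q,s,t}, {p,r,s}, {p,s}, {q,r}, {p,q,s,t}, {p,q,r}, {p,q,s}, {p,r}.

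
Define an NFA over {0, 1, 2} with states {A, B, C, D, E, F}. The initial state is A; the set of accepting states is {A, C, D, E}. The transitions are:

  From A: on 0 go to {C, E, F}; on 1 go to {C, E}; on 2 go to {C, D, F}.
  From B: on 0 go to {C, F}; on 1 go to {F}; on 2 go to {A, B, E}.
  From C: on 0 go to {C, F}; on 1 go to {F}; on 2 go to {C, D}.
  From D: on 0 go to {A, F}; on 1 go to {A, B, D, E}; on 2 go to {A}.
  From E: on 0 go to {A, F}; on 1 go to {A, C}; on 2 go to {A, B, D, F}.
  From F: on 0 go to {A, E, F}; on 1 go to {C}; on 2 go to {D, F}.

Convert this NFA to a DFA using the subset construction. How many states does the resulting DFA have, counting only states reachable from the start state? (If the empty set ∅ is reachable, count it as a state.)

9

Start state of the DFA: {A}.
{A} --0--> {C, E, F}  [new]
{A} --1--> {C, E}  [new]
{A} --2--> {C, D, F}  [new]
{C, E, F} --0--> {A, C, E, F}  [new]
{C, E, F} --1--> {A, C, F}  [new]
{C, E, F} --2--> {A, B, C, D, F}  [new]
{C, E} --0--> {A, C, F}  [seen]
{C, E} --1--> {A, C, F}  [seen]
{C, E} --2--> {A, B, C, D, F}  [seen]
{C, D, F} --0--> {A, C, E, F}  [seen]
{C, D, F} --1--> {A, B, C, D, E, F}  [new]
{C, D, F} --2--> {A, C, D, F}  [new]
{A, C, E, F} --0--> {A, C, E, F}  [seen]
{A, C, E, F} --1--> {A, C, E, F}  [seen]
{A, C, E, F} --2--> {A, B, C, D, F}  [seen]
{A, C, F} --0--> {A, C, E, F}  [seen]
{A, C, F} --1--> {C, E, F}  [seen]
{A, C, F} --2--> {C, D, F}  [seen]
{A, B, C, D, F} --0--> {A, C, E, F}  [seen]
{A, B, C, D, F} --1--> {A, B, C, D, E, F}  [seen]
{A, B, C, D, F} --2--> {A, B, C, D, E, F}  [seen]
{A, B, C, D, E, F} --0--> {A, C, E, F}  [seen]
{A, B, C, D, E, F} --1--> {A, B, C, D, E, F}  [seen]
{A, B, C, D, E, F} --2--> {A, B, C, D, E, F}  [seen]
{A, C, D, F} --0--> {A, C, E, F}  [seen]
{A, C, D, F} --1--> {A, B, C, D, E, F}  [seen]
{A, C, D, F} --2--> {A, C, D, F}  [seen]
Reachable DFA states: {A}, {C, E, F}, {C, E}, {C, D, F}, {A, C, E, F}, {A, C, F}, {A, B, C, D, F}, {A, B, C, D, E, F}, {A, C, D, F}.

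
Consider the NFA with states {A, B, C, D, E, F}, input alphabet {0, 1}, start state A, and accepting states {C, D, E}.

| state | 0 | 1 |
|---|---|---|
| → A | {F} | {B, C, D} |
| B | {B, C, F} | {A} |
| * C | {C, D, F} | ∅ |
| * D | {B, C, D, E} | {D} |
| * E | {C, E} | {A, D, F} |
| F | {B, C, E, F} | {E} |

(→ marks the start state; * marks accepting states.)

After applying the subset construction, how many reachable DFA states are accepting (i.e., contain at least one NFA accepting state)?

Start state of the DFA: {A}.
{A} --0--> {F}  [new]
{A} --1--> {B, C, D}  [new]
{F} --0--> {B, C, E, F}  [new]
{F} --1--> {E}  [new]
{B, C, D} --0--> {B, C, D, E, F}  [new]
{B, C, D} --1--> {A, D}  [new]
{B, C, E, F} --0--> {B, C, D, E, F}  [seen]
{B, C, E, F} --1--> {A, D, E, F}  [new]
{E} --0--> {C, E}  [new]
{E} --1--> {A, D, F}  [new]
{B, C, D, E, F} --0--> {B, C, D, E, F}  [seen]
{B, C, D, E, F} --1--> {A, D, E, F}  [seen]
{A, D} --0--> {B, C, D, E, F}  [seen]
{A, D} --1--> {B, C, D}  [seen]
{A, D, E, F} --0--> {B, C, D, E, F}  [seen]
{A, D, E, F} --1--> {A, B, C, D, E, F}  [new]
{C, E} --0--> {C, D, E, F}  [new]
{C, E} --1--> {A, D, F}  [seen]
{A, D, F} --0--> {B, C, D, E, F}  [seen]
{A, D, F} --1--> {B, C, D, E}  [new]
{A, B, C, D, E, F} --0--> {B, C, D, E, F}  [seen]
{A, B, C, D, E, F} --1--> {A, B, C, D, E, F}  [seen]
{C, D, E, F} --0--> {B, C, D, E, F}  [seen]
{C, D, E, F} --1--> {A, D, E, F}  [seen]
{B, C, D, E} --0--> {B, C, D, E, F}  [seen]
{B, C, D, E} --1--> {A, D, F}  [seen]
Reachable DFA states: {A}, {F}, {B, C, D}, {B, C, E, F}, {E}, {B, C, D, E, F}, {A, D}, {A, D, E, F}, {C, E}, {A, D, F}, {A, B, C, D, E, F}, {C, D, E, F}, {B, C, D, E}.
Accepting DFA states (contain an NFA accepting state): {B, C, D}, {B, C, E, F}, {E}, {B, C, D, E, F}, {A, D}, {A, D, E, F}, {C, E}, {A, D, F}, {A, B, C, D, E, F}, {C, D, E, F}, {B, C, D, E}.

11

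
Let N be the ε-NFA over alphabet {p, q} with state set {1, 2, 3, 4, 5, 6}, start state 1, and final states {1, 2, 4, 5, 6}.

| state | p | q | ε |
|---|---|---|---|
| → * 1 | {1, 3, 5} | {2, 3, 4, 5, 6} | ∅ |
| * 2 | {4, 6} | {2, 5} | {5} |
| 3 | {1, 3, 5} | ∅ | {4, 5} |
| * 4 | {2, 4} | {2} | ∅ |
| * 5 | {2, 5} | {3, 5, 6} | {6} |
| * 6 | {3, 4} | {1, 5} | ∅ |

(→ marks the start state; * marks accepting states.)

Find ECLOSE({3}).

{3, 4, 5, 6}

Begin with {3}.
3 →ε {4, 5}; add 4, 5.
5 →ε {6}; add 6.
ε-closure = {3, 4, 5, 6}.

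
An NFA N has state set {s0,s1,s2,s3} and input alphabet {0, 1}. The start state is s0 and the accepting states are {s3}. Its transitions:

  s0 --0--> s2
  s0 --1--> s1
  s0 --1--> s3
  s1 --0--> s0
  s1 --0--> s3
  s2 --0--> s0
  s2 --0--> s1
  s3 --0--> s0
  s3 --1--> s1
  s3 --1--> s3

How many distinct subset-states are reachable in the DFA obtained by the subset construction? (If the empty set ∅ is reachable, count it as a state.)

Start state of the DFA: {s0}.
{s0} --0--> {s2}  [new]
{s0} --1--> {s1,s3}  [new]
{s2} --0--> {s0,s1}  [new]
{s2} --1--> ∅  [new]
{s1,s3} --0--> {s0,s3}  [new]
{s1,s3} --1--> {s1,s3}  [seen]
{s0,s1} --0--> {s0,s2,s3}  [new]
{s0,s1} --1--> {s1,s3}  [seen]
∅ --0--> ∅  [seen]
∅ --1--> ∅  [seen]
{s0,s3} --0--> {s0,s2}  [new]
{s0,s3} --1--> {s1,s3}  [seen]
{s0,s2,s3} --0--> {s0,s1,s2}  [new]
{s0,s2,s3} --1--> {s1,s3}  [seen]
{s0,s2} --0--> {s0,s1,s2}  [seen]
{s0,s2} --1--> {s1,s3}  [seen]
{s0,s1,s2} --0--> {s0,s1,s2,s3}  [new]
{s0,s1,s2} --1--> {s1,s3}  [seen]
{s0,s1,s2,s3} --0--> {s0,s1,s2,s3}  [seen]
{s0,s1,s2,s3} --1--> {s1,s3}  [seen]
Reachable DFA states: {s0}, {s2}, {s1,s3}, {s0,s1}, ∅, {s0,s3}, {s0,s2,s3}, {s0,s2}, {s0,s1,s2}, {s0,s1,s2,s3}.

10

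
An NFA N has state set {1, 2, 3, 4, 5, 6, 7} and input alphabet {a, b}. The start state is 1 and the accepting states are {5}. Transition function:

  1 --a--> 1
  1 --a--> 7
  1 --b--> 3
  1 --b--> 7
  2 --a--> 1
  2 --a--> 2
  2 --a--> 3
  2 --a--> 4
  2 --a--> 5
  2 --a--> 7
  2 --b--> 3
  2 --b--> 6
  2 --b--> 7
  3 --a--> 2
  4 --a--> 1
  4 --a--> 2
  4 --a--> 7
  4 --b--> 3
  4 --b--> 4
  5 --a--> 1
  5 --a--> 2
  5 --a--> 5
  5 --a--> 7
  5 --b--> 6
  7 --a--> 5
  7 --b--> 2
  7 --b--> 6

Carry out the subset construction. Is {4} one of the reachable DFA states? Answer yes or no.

no

Start state of the DFA: {1}.
{1} --a--> {1, 7}  [new]
{1} --b--> {3, 7}  [new]
{1, 7} --a--> {1, 5, 7}  [new]
{1, 7} --b--> {2, 3, 6, 7}  [new]
{3, 7} --a--> {2, 5}  [new]
{3, 7} --b--> {2, 6}  [new]
{1, 5, 7} --a--> {1, 2, 5, 7}  [new]
{1, 5, 7} --b--> {2, 3, 6, 7}  [seen]
{2, 3, 6, 7} --a--> {1, 2, 3, 4, 5, 7}  [new]
{2, 3, 6, 7} --b--> {2, 3, 6, 7}  [seen]
{2, 5} --a--> {1, 2, 3, 4, 5, 7}  [seen]
{2, 5} --b--> {3, 6, 7}  [new]
{2, 6} --a--> {1, 2, 3, 4, 5, 7}  [seen]
{2, 6} --b--> {3, 6, 7}  [seen]
{1, 2, 5, 7} --a--> {1, 2, 3, 4, 5, 7}  [seen]
{1, 2, 5, 7} --b--> {2, 3, 6, 7}  [seen]
{1, 2, 3, 4, 5, 7} --a--> {1, 2, 3, 4, 5, 7}  [seen]
{1, 2, 3, 4, 5, 7} --b--> {2, 3, 4, 6, 7}  [new]
{3, 6, 7} --a--> {2, 5}  [seen]
{3, 6, 7} --b--> {2, 6}  [seen]
{2, 3, 4, 6, 7} --a--> {1, 2, 3, 4, 5, 7}  [seen]
{2, 3, 4, 6, 7} --b--> {2, 3, 4, 6, 7}  [seen]
Reachable DFA states: {1}, {1, 7}, {3, 7}, {1, 5, 7}, {2, 3, 6, 7}, {2, 5}, {2, 6}, {1, 2, 5, 7}, {1, 2, 3, 4, 5, 7}, {3, 6, 7}, {2, 3, 4, 6, 7}.
{4} is not among them.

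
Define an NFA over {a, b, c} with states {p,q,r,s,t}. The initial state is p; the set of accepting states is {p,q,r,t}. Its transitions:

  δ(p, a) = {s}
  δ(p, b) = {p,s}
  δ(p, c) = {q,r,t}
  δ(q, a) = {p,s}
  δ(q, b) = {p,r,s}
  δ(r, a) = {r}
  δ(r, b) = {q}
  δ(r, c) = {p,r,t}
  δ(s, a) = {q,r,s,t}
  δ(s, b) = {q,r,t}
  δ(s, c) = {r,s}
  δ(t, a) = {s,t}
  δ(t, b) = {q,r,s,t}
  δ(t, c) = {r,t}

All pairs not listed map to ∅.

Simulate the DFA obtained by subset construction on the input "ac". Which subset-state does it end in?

Start: {p}.
δ(p,a) = {s}.
Union: {s}.
After a: {s}.
δ(s,c) = {r,s}.
Union: {r,s}.
After c: {r,s}.

{r,s}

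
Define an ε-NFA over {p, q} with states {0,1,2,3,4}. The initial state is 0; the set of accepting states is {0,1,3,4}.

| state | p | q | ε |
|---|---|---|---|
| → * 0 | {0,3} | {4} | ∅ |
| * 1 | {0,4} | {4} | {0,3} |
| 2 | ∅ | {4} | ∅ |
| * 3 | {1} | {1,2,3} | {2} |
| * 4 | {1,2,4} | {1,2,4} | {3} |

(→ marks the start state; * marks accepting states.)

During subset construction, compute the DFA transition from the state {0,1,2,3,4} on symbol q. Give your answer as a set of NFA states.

{0,1,2,3,4}

δ(0,q) = {4}; δ(1,q) = {4}; δ(2,q) = {4}; δ(3,q) = {1,2,3}; δ(4,q) = {1,2,4}.
Union: {1,2,3,4}.
ε-closure gives {0,1,2,3,4}.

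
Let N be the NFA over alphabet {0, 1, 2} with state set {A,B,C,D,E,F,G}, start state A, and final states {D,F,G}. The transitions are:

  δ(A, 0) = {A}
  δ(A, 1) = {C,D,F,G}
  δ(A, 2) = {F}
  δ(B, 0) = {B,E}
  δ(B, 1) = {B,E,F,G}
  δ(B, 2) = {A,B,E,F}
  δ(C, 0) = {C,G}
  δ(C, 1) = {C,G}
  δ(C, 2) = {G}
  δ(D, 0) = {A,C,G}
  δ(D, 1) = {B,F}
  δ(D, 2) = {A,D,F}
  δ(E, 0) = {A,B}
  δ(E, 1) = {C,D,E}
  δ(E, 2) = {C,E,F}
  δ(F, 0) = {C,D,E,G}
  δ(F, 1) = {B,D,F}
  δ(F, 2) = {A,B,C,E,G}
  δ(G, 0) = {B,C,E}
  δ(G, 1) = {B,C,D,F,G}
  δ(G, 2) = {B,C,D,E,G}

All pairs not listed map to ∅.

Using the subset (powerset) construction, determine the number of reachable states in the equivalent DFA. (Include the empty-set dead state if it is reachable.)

11

Start state of the DFA: {A}.
{A} --0--> {A}  [seen]
{A} --1--> {C,D,F,G}  [new]
{A} --2--> {F}  [new]
{C,D,F,G} --0--> {A,B,C,D,E,G}  [new]
{C,D,F,G} --1--> {B,C,D,F,G}  [new]
{C,D,F,G} --2--> {A,B,C,D,E,F,G}  [new]
{F} --0--> {C,D,E,G}  [new]
{F} --1--> {B,D,F}  [new]
{F} --2--> {A,B,C,E,G}  [new]
{A,B,C,D,E,G} --0--> {A,B,C,E,G}  [seen]
{A,B,C,D,E,G} --1--> {B,C,D,E,F,G}  [new]
{A,B,C,D,E,G} --2--> {A,B,C,D,E,F,G}  [seen]
{B,C,D,F,G} --0--> {A,B,C,D,E,G}  [seen]
{B,C,D,F,G} --1--> {B,C,D,E,F,G}  [seen]
{B,C,D,F,G} --2--> {A,B,C,D,E,F,G}  [seen]
{A,B,C,D,E,F,G} --0--> {A,B,C,D,E,G}  [seen]
{A,B,C,D,E,F,G} --1--> {B,C,D,E,F,G}  [seen]
{A,B,C,D,E,F,G} --2--> {A,B,C,D,E,F,G}  [seen]
{C,D,E,G} --0--> {A,B,C,E,G}  [seen]
{C,D,E,G} --1--> {B,C,D,E,F,G}  [seen]
{C,D,E,G} --2--> {A,B,C,D,E,F,G}  [seen]
{B,D,F} --0--> {A,B,C,D,E,G}  [seen]
{B,D,F} --1--> {B,D,E,F,G}  [new]
{B,D,F} --2--> {A,B,C,D,E,F,G}  [seen]
{A,B,C,E,G} --0--> {A,B,C,E,G}  [seen]
{A,B,C,E,G} --1--> {B,C,D,E,F,G}  [seen]
{A,B,C,E,G} --2--> {A,B,C,D,E,F,G}  [seen]
{B,C,D,E,F,G} --0--> {A,B,C,D,E,G}  [seen]
{B,C,D,E,F,G} --1--> {B,C,D,E,F,G}  [seen]
{B,C,D,E,F,G} --2--> {A,B,C,D,E,F,G}  [seen]
{B,D,E,F,G} --0--> {A,B,C,D,E,G}  [seen]
{B,D,E,F,G} --1--> {B,C,D,E,F,G}  [seen]
{B,D,E,F,G} --2--> {A,B,C,D,E,F,G}  [seen]
Reachable DFA states: {A}, {C,D,F,G}, {F}, {A,B,C,D,E,G}, {B,C,D,F,G}, {A,B,C,D,E,F,G}, {C,D,E,G}, {B,D,F}, {A,B,C,E,G}, {B,C,D,E,F,G}, {B,D,E,F,G}.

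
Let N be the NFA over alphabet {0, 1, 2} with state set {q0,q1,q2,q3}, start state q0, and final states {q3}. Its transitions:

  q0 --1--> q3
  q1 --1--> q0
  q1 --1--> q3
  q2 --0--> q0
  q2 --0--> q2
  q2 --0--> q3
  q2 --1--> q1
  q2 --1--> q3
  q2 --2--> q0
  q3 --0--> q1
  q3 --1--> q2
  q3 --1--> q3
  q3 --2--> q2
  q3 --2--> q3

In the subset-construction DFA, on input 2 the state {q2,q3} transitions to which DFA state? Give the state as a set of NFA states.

δ(q2,2) = {q0}; δ(q3,2) = {q2,q3}.
Union: {q0,q2,q3}.

{q0,q2,q3}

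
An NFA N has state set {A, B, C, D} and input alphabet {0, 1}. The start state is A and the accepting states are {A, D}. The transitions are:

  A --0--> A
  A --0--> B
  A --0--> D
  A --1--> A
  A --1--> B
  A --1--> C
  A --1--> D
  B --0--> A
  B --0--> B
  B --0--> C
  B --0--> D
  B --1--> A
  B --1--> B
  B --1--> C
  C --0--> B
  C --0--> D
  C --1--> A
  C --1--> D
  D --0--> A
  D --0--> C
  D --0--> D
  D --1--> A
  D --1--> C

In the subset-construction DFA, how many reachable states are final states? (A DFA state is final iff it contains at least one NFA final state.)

3

Start state of the DFA: {A}.
{A} --0--> {A, B, D}  [new]
{A} --1--> {A, B, C, D}  [new]
{A, B, D} --0--> {A, B, C, D}  [seen]
{A, B, D} --1--> {A, B, C, D}  [seen]
{A, B, C, D} --0--> {A, B, C, D}  [seen]
{A, B, C, D} --1--> {A, B, C, D}  [seen]
Reachable DFA states: {A}, {A, B, D}, {A, B, C, D}.
Accepting DFA states (contain an NFA accepting state): {A}, {A, B, D}, {A, B, C, D}.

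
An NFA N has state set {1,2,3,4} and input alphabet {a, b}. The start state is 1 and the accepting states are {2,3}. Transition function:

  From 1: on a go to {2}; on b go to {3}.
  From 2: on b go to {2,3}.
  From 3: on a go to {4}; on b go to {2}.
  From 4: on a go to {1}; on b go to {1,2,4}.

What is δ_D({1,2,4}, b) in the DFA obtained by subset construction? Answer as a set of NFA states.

δ(1,b) = {3}; δ(2,b) = {2,3}; δ(4,b) = {1,2,4}.
Union: {1,2,3,4}.

{1,2,3,4}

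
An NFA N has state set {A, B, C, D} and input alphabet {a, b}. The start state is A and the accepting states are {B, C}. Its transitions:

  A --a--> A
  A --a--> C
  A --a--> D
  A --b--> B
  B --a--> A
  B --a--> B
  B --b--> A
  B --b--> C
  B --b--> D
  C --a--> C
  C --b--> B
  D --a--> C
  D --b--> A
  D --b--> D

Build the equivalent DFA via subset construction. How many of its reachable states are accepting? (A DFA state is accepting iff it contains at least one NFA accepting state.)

5

Start state of the DFA: {A}.
{A} --a--> {A, C, D}  [new]
{A} --b--> {B}  [new]
{A, C, D} --a--> {A, C, D}  [seen]
{A, C, D} --b--> {A, B, D}  [new]
{B} --a--> {A, B}  [new]
{B} --b--> {A, C, D}  [seen]
{A, B, D} --a--> {A, B, C, D}  [new]
{A, B, D} --b--> {A, B, C, D}  [seen]
{A, B} --a--> {A, B, C, D}  [seen]
{A, B} --b--> {A, B, C, D}  [seen]
{A, B, C, D} --a--> {A, B, C, D}  [seen]
{A, B, C, D} --b--> {A, B, C, D}  [seen]
Reachable DFA states: {A}, {A, C, D}, {B}, {A, B, D}, {A, B}, {A, B, C, D}.
Accepting DFA states (contain an NFA accepting state): {A, C, D}, {B}, {A, B, D}, {A, B}, {A, B, C, D}.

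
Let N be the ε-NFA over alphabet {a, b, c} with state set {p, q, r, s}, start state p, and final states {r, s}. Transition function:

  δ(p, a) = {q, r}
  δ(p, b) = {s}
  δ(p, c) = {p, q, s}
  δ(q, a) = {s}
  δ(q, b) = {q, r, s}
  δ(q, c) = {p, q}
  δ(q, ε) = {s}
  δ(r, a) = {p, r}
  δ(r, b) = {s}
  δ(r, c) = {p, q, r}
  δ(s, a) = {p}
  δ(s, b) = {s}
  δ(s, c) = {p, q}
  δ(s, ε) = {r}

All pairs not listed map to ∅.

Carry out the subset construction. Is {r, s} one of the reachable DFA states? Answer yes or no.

Start state of the DFA: {p} (ε-closure of the NFA start).
{p} --a--> {q, r, s}  [new]
{p} --b--> {r, s}  [new]
{p} --c--> {p, q, r, s}  [new]
{q, r, s} --a--> {p, r, s}  [new]
{q, r, s} --b--> {q, r, s}  [seen]
{q, r, s} --c--> {p, q, r, s}  [seen]
{r, s} --a--> {p, r}  [new]
{r, s} --b--> {r, s}  [seen]
{r, s} --c--> {p, q, r, s}  [seen]
{p, q, r, s} --a--> {p, q, r, s}  [seen]
{p, q, r, s} --b--> {q, r, s}  [seen]
{p, q, r, s} --c--> {p, q, r, s}  [seen]
{p, r, s} --a--> {p, q, r, s}  [seen]
{p, r, s} --b--> {r, s}  [seen]
{p, r, s} --c--> {p, q, r, s}  [seen]
{p, r} --a--> {p, q, r, s}  [seen]
{p, r} --b--> {r, s}  [seen]
{p, r} --c--> {p, q, r, s}  [seen]
Reachable DFA states: {p}, {q, r, s}, {r, s}, {p, q, r, s}, {p, r, s}, {p, r}.
{r, s} is among them.

yes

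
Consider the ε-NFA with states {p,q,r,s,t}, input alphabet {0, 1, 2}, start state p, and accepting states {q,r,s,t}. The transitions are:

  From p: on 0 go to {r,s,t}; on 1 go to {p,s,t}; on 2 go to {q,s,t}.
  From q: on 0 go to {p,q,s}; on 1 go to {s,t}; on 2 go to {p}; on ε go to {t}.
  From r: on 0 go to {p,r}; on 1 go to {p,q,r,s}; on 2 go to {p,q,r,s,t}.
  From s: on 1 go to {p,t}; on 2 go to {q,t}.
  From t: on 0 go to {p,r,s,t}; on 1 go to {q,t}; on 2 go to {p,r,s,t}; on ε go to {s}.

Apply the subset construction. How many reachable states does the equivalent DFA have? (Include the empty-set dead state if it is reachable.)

7

Start state of the DFA: {p} (ε-closure of the NFA start).
{p} --0--> {r,s,t}  [new]
{p} --1--> {p,s,t}  [new]
{p} --2--> {q,s,t}  [new]
{r,s,t} --0--> {p,r,s,t}  [new]
{r,s,t} --1--> {p,q,r,s,t}  [new]
{r,s,t} --2--> {p,q,r,s,t}  [seen]
{p,s,t} --0--> {p,r,s,t}  [seen]
{p,s,t} --1--> {p,q,s,t}  [new]
{p,s,t} --2--> {p,q,r,s,t}  [seen]
{q,s,t} --0--> {p,q,r,s,t}  [seen]
{q,s,t} --1--> {p,q,s,t}  [seen]
{q,s,t} --2--> {p,q,r,s,t}  [seen]
{p,r,s,t} --0--> {p,r,s,t}  [seen]
{p,r,s,t} --1--> {p,q,r,s,t}  [seen]
{p,r,s,t} --2--> {p,q,r,s,t}  [seen]
{p,q,r,s,t} --0--> {p,q,r,s,t}  [seen]
{p,q,r,s,t} --1--> {p,q,r,s,t}  [seen]
{p,q,r,s,t} --2--> {p,q,r,s,t}  [seen]
{p,q,s,t} --0--> {p,q,r,s,t}  [seen]
{p,q,s,t} --1--> {p,q,s,t}  [seen]
{p,q,s,t} --2--> {p,q,r,s,t}  [seen]
Reachable DFA states: {p}, {r,s,t}, {p,s,t}, {q,s,t}, {p,r,s,t}, {p,q,r,s,t}, {p,q,s,t}.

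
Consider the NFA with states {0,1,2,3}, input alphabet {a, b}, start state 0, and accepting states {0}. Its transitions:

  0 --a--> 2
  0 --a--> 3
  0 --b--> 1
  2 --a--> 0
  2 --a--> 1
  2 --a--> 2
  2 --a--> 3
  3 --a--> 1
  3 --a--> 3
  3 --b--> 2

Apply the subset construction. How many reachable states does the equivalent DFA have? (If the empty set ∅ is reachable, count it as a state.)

7

Start state of the DFA: {0}.
{0} --a--> {2,3}  [new]
{0} --b--> {1}  [new]
{2,3} --a--> {0,1,2,3}  [new]
{2,3} --b--> {2}  [new]
{1} --a--> ∅  [new]
{1} --b--> ∅  [seen]
{0,1,2,3} --a--> {0,1,2,3}  [seen]
{0,1,2,3} --b--> {1,2}  [new]
{2} --a--> {0,1,2,3}  [seen]
{2} --b--> ∅  [seen]
∅ --a--> ∅  [seen]
∅ --b--> ∅  [seen]
{1,2} --a--> {0,1,2,3}  [seen]
{1,2} --b--> ∅  [seen]
Reachable DFA states: {0}, {2,3}, {1}, {0,1,2,3}, {2}, ∅, {1,2}.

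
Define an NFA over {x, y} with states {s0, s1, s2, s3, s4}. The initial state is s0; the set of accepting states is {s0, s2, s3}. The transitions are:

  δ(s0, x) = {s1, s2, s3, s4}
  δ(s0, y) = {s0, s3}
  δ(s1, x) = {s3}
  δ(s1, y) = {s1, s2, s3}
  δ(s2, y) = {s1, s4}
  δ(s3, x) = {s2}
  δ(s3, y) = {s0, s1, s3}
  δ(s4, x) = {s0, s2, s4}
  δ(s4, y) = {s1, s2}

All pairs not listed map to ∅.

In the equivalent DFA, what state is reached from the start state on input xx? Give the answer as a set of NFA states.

Start: {s0}.
δ(s0,x) = {s1, s2, s3, s4}.
Union: {s1, s2, s3, s4}.
After x: {s1, s2, s3, s4}.
δ(s1,x) = {s3}; δ(s2,x) = ∅; δ(s3,x) = {s2}; δ(s4,x) = {s0, s2, s4}.
Union: {s0, s2, s3, s4}.
After x: {s0, s2, s3, s4}.

{s0, s2, s3, s4}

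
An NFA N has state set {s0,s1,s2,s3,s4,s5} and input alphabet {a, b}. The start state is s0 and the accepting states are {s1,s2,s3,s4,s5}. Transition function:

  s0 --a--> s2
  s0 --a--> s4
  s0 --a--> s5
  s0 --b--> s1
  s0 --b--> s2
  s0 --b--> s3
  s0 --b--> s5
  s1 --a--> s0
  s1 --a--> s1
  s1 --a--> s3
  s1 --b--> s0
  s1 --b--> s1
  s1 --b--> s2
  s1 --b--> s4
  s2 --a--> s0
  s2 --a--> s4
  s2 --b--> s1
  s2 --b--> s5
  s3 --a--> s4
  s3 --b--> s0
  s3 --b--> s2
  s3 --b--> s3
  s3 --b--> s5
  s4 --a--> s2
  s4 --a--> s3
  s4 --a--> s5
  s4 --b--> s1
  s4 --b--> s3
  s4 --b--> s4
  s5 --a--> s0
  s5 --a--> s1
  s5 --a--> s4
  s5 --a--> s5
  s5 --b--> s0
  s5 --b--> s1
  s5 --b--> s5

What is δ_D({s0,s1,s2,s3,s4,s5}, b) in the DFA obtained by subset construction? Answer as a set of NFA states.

δ(s0,b) = {s1,s2,s3,s5}; δ(s1,b) = {s0,s1,s2,s4}; δ(s2,b) = {s1,s5}; δ(s3,b) = {s0,s2,s3,s5}; δ(s4,b) = {s1,s3,s4}; δ(s5,b) = {s0,s1,s5}.
Union: {s0,s1,s2,s3,s4,s5}.

{s0,s1,s2,s3,s4,s5}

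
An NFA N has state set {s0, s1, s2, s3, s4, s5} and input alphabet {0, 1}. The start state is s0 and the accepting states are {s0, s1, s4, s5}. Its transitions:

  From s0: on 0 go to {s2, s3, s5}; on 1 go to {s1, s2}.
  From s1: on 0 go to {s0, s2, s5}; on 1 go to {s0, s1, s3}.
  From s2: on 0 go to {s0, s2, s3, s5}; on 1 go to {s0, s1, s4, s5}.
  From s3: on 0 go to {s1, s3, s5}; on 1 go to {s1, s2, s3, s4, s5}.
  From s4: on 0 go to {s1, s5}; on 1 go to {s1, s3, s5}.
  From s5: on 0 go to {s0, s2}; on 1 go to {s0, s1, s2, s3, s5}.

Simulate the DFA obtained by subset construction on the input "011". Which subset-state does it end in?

Start: {s0}.
δ(s0,0) = {s2, s3, s5}.
Union: {s2, s3, s5}.
After 0: {s2, s3, s5}.
δ(s2,1) = {s0, s1, s4, s5}; δ(s3,1) = {s1, s2, s3, s4, s5}; δ(s5,1) = {s0, s1, s2, s3, s5}.
Union: {s0, s1, s2, s3, s4, s5}.
After 1: {s0, s1, s2, s3, s4, s5}.
δ(s0,1) = {s1, s2}; δ(s1,1) = {s0, s1, s3}; δ(s2,1) = {s0, s1, s4, s5}; δ(s3,1) = {s1, s2, s3, s4, s5}; δ(s4,1) = {s1, s3, s5}; δ(s5,1) = {s0, s1, s2, s3, s5}.
Union: {s0, s1, s2, s3, s4, s5}.
After 1: {s0, s1, s2, s3, s4, s5}.

{s0, s1, s2, s3, s4, s5}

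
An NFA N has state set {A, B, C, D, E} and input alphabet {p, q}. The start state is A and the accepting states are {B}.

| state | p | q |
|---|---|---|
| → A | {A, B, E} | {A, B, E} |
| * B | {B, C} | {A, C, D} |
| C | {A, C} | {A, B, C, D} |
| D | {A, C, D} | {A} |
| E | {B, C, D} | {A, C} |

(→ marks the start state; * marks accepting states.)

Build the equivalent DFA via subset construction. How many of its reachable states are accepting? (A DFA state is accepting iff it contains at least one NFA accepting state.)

Start state of the DFA: {A}.
{A} --p--> {A, B, E}  [new]
{A} --q--> {A, B, E}  [seen]
{A, B, E} --p--> {A, B, C, D, E}  [new]
{A, B, E} --q--> {A, B, C, D, E}  [seen]
{A, B, C, D, E} --p--> {A, B, C, D, E}  [seen]
{A, B, C, D, E} --q--> {A, B, C, D, E}  [seen]
Reachable DFA states: {A}, {A, B, E}, {A, B, C, D, E}.
Accepting DFA states (contain an NFA accepting state): {A, B, E}, {A, B, C, D, E}.

2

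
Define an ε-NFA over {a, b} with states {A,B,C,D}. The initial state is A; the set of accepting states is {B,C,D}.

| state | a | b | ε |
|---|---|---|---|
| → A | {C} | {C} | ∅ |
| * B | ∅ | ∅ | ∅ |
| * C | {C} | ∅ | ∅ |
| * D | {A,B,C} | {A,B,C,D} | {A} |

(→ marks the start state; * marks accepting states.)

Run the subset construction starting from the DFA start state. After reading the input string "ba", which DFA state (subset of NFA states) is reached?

Start: {A}.
δ(A,b) = {C}.
Union: {C}.
After b: {C}.
δ(C,a) = {C}.
Union: {C}.
After a: {C}.

{C}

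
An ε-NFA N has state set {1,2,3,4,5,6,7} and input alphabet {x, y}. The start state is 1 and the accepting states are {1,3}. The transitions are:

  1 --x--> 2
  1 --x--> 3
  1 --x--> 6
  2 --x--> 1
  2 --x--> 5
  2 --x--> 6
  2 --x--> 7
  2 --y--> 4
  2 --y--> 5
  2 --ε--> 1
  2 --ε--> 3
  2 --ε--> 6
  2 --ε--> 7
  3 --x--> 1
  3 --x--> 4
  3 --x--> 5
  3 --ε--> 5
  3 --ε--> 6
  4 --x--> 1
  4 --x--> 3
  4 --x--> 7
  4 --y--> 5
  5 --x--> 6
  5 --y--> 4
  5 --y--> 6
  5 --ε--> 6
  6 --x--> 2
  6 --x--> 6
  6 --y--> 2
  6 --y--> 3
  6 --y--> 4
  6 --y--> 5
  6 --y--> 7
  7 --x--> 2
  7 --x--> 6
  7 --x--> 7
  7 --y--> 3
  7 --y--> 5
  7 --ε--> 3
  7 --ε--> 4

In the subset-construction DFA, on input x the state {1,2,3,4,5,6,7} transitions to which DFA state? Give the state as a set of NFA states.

δ(1,x) = {2,3,6}; δ(2,x) = {1,5,6,7}; δ(3,x) = {1,4,5}; δ(4,x) = {1,3,7}; δ(5,x) = {6}; δ(6,x) = {2,6}; δ(7,x) = {2,6,7}.
Union: {1,2,3,4,5,6,7}.

{1,2,3,4,5,6,7}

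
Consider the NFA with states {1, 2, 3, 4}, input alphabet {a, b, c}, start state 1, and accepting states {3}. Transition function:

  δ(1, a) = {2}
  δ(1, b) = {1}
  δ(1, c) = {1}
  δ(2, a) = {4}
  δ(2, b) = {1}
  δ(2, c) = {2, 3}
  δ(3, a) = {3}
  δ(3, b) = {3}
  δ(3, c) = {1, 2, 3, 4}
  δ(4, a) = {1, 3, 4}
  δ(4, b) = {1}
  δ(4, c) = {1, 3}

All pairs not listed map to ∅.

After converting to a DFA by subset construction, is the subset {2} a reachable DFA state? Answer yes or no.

yes

Start state of the DFA: {1}.
{1} --a--> {2}  [new]
{1} --b--> {1}  [seen]
{1} --c--> {1}  [seen]
{2} --a--> {4}  [new]
{2} --b--> {1}  [seen]
{2} --c--> {2, 3}  [new]
{4} --a--> {1, 3, 4}  [new]
{4} --b--> {1}  [seen]
{4} --c--> {1, 3}  [new]
{2, 3} --a--> {3, 4}  [new]
{2, 3} --b--> {1, 3}  [seen]
{2, 3} --c--> {1, 2, 3, 4}  [new]
{1, 3, 4} --a--> {1, 2, 3, 4}  [seen]
{1, 3, 4} --b--> {1, 3}  [seen]
{1, 3, 4} --c--> {1, 2, 3, 4}  [seen]
{1, 3} --a--> {2, 3}  [seen]
{1, 3} --b--> {1, 3}  [seen]
{1, 3} --c--> {1, 2, 3, 4}  [seen]
{3, 4} --a--> {1, 3, 4}  [seen]
{3, 4} --b--> {1, 3}  [seen]
{3, 4} --c--> {1, 2, 3, 4}  [seen]
{1, 2, 3, 4} --a--> {1, 2, 3, 4}  [seen]
{1, 2, 3, 4} --b--> {1, 3}  [seen]
{1, 2, 3, 4} --c--> {1, 2, 3, 4}  [seen]
Reachable DFA states: {1}, {2}, {4}, {2, 3}, {1, 3, 4}, {1, 3}, {3, 4}, {1, 2, 3, 4}.
{2} is among them.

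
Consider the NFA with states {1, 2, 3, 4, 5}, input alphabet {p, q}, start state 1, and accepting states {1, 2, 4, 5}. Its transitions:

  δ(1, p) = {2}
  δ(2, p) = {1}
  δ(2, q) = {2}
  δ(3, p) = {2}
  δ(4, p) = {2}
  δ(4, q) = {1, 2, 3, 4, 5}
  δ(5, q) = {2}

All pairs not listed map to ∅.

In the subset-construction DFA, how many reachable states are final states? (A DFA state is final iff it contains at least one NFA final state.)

Start state of the DFA: {1}.
{1} --p--> {2}  [new]
{1} --q--> ∅  [new]
{2} --p--> {1}  [seen]
{2} --q--> {2}  [seen]
∅ --p--> ∅  [seen]
∅ --q--> ∅  [seen]
Reachable DFA states: {1}, {2}, ∅.
Accepting DFA states (contain an NFA accepting state): {1}, {2}.

2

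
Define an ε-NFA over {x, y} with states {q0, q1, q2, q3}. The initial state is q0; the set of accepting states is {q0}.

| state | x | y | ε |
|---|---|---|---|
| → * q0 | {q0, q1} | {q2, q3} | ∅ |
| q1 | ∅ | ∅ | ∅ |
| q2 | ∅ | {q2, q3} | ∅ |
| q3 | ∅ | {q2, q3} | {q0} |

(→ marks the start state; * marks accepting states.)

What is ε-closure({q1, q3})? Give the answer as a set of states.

Begin with {q1, q3}.
q3 →ε {q0}; add q0.
ε-closure = {q0, q1, q3}.

{q0, q1, q3}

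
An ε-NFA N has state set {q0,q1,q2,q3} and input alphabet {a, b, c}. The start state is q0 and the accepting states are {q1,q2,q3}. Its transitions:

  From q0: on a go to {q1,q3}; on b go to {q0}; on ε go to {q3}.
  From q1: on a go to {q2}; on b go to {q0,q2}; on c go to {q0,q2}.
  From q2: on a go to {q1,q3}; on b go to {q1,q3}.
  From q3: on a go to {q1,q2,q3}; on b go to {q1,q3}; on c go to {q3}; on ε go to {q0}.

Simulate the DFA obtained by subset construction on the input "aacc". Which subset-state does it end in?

{q0,q3}

Start: {q0,q3}.
δ(q0,a) = {q1,q3}; δ(q3,a) = {q1,q2,q3}.
Union: {q1,q2,q3}.
ε-closure gives {q0,q1,q2,q3}.
After a: {q0,q1,q2,q3}.
δ(q0,a) = {q1,q3}; δ(q1,a) = {q2}; δ(q2,a) = {q1,q3}; δ(q3,a) = {q1,q2,q3}.
Union: {q1,q2,q3}.
ε-closure gives {q0,q1,q2,q3}.
After a: {q0,q1,q2,q3}.
δ(q0,c) = ∅; δ(q1,c) = {q0,q2}; δ(q2,c) = ∅; δ(q3,c) = {q3}.
Union: {q0,q2,q3}.
After c: {q0,q2,q3}.
δ(q0,c) = ∅; δ(q2,c) = ∅; δ(q3,c) = {q3}.
Union: {q3}.
ε-closure gives {q0,q3}.
After c: {q0,q3}.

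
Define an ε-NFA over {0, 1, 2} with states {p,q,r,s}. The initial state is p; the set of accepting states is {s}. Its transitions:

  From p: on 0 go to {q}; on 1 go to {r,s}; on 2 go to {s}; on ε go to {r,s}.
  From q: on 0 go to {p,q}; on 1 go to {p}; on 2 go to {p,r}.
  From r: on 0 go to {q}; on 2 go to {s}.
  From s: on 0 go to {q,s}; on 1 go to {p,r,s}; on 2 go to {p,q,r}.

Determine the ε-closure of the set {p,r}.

{p,r,s}

Begin with {p,r}.
p →ε {r,s}; add s.
ε-closure = {p,r,s}.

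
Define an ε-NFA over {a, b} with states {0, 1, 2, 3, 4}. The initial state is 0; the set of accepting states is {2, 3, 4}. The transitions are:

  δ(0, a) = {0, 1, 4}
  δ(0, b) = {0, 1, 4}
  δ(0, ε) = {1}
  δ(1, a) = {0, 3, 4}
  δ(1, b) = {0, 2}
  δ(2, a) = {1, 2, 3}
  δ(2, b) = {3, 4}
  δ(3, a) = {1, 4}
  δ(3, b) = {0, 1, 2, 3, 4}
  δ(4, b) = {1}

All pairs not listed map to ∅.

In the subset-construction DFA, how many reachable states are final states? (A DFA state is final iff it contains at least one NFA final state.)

3

Start state of the DFA: {0, 1} (ε-closure of the NFA start).
{0, 1} --a--> {0, 1, 3, 4}  [new]
{0, 1} --b--> {0, 1, 2, 4}  [new]
{0, 1, 3, 4} --a--> {0, 1, 3, 4}  [seen]
{0, 1, 3, 4} --b--> {0, 1, 2, 3, 4}  [new]
{0, 1, 2, 4} --a--> {0, 1, 2, 3, 4}  [seen]
{0, 1, 2, 4} --b--> {0, 1, 2, 3, 4}  [seen]
{0, 1, 2, 3, 4} --a--> {0, 1, 2, 3, 4}  [seen]
{0, 1, 2, 3, 4} --b--> {0, 1, 2, 3, 4}  [seen]
Reachable DFA states: {0, 1}, {0, 1, 3, 4}, {0, 1, 2, 4}, {0, 1, 2, 3, 4}.
Accepting DFA states (contain an NFA accepting state): {0, 1, 3, 4}, {0, 1, 2, 4}, {0, 1, 2, 3, 4}.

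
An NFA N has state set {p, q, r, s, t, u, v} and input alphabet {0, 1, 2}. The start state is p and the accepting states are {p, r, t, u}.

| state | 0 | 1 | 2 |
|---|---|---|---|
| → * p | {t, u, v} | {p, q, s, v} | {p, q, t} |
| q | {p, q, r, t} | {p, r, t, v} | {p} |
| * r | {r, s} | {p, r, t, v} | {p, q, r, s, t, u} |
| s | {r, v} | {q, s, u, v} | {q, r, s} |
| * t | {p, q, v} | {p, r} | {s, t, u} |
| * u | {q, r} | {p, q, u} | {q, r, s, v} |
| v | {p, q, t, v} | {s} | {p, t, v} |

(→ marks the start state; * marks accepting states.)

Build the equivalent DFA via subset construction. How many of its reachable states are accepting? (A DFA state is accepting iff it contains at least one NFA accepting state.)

10

Start state of the DFA: {p}.
{p} --0--> {t, u, v}  [new]
{p} --1--> {p, q, s, v}  [new]
{p} --2--> {p, q, t}  [new]
{t, u, v} --0--> {p, q, r, t, v}  [new]
{t, u, v} --1--> {p, q, r, s, u}  [new]
{t, u, v} --2--> {p, q, r, s, t, u, v}  [new]
{p, q, s, v} --0--> {p, q, r, t, u, v}  [new]
{p, q, s, v} --1--> {p, q, r, s, t, u, v}  [seen]
{p, q, s, v} --2--> {p, q, r, s, t, v}  [new]
{p, q, t} --0--> {p, q, r, t, u, v}  [seen]
{p, q, t} --1--> {p, q, r, s, t, v}  [seen]
{p, q, t} --2--> {p, q, s, t, u}  [new]
{p, q, r, t, v} --0--> {p, q, r, s, t, u, v}  [seen]
{p, q, r, t, v} --1--> {p, q, r, s, t, v}  [seen]
{p, q, r, t, v} --2--> {p, q, r, s, t, u, v}  [seen]
{p, q, r, s, u} --0--> {p, q, r, s, t, u, v}  [seen]
{p, q, r, s, u} --1--> {p, q, r, s, t, u, v}  [seen]
{p, q, r, s, u} --2--> {p, q, r, s, t, u, v}  [seen]
{p, q, r, s, t, u, v} --0--> {p, q, r, s, t, u, v}  [seen]
{p, q, r, s, t, u, v} --1--> {p, q, r, s, t, u, v}  [seen]
{p, q, r, s, t, u, v} --2--> {p, q, r, s, t, u, v}  [seen]
{p, q, r, t, u, v} --0--> {p, q, r, s, t, u, v}  [seen]
{p, q, r, t, u, v} --1--> {p, q, r, s, t, u, v}  [seen]
{p, q, r, t, u, v} --2--> {p, q, r, s, t, u, v}  [seen]
{p, q, r, s, t, v} --0--> {p, q, r, s, t, u, v}  [seen]
{p, q, r, s, t, v} --1--> {p, q, r, s, t, u, v}  [seen]
{p, q, r, s, t, v} --2--> {p, q, r, s, t, u, v}  [seen]
{p, q, s, t, u} --0--> {p, q, r, t, u, v}  [seen]
{p, q, s, t, u} --1--> {p, q, r, s, t, u, v}  [seen]
{p, q, s, t, u} --2--> {p, q, r, s, t, u, v}  [seen]
Reachable DFA states: {p}, {t, u, v}, {p, q, s, v}, {p, q, t}, {p, q, r, t, v}, {p, q, r, s, u}, {p, q, r, s, t, u, v}, {p, q, r, t, u, v}, {p, q, r, s, t, v}, {p, q, s, t, u}.
Accepting DFA states (contain an NFA accepting state): {p}, {t, u, v}, {p, q, s, v}, {p, q, t}, {p, q, r, t, v}, {p, q, r, s, u}, {p, q, r, s, t, u, v}, {p, q, r, t, u, v}, {p, q, r, s, t, v}, {p, q, s, t, u}.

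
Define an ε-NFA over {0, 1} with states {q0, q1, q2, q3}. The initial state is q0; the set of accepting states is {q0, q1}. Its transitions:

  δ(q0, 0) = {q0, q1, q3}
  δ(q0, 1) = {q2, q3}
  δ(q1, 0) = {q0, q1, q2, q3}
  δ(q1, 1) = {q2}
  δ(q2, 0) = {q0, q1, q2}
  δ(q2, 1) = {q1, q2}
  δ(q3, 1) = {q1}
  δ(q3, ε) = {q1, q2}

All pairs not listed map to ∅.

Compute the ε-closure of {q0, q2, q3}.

{q0, q1, q2, q3}

Begin with {q0, q2, q3}.
q3 →ε {q1, q2}; add q1.
ε-closure = {q0, q1, q2, q3}.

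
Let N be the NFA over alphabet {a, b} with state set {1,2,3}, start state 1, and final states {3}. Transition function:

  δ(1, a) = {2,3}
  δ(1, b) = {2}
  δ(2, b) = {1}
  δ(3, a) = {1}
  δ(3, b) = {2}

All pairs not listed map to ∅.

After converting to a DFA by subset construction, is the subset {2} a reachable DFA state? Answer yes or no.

Start state of the DFA: {1}.
{1} --a--> {2,3}  [new]
{1} --b--> {2}  [new]
{2,3} --a--> {1}  [seen]
{2,3} --b--> {1,2}  [new]
{2} --a--> ∅  [new]
{2} --b--> {1}  [seen]
{1,2} --a--> {2,3}  [seen]
{1,2} --b--> {1,2}  [seen]
∅ --a--> ∅  [seen]
∅ --b--> ∅  [seen]
Reachable DFA states: {1}, {2,3}, {2}, {1,2}, ∅.
{2} is among them.

yes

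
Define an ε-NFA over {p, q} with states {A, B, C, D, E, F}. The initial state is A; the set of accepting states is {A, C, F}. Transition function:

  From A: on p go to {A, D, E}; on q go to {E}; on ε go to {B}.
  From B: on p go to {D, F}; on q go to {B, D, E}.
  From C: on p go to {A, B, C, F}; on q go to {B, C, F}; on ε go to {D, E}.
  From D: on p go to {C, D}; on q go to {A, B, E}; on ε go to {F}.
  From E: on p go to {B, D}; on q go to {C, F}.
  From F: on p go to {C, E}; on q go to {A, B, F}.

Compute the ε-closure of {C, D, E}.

{C, D, E, F}

Begin with {C, D, E}.
D →ε {F}; add F.
ε-closure = {C, D, E, F}.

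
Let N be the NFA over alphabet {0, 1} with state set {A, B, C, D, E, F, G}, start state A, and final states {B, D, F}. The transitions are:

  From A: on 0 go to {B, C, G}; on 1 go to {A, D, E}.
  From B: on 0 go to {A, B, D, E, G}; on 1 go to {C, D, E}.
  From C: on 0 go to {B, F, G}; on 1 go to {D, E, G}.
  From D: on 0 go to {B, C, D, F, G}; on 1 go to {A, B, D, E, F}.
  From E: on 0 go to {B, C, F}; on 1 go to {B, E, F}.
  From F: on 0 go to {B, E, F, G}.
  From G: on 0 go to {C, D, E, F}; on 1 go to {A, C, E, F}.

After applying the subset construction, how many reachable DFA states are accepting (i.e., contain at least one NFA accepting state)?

Start state of the DFA: {A}.
{A} --0--> {B, C, G}  [new]
{A} --1--> {A, D, E}  [new]
{B, C, G} --0--> {A, B, C, D, E, F, G}  [new]
{B, C, G} --1--> {A, C, D, E, F, G}  [new]
{A, D, E} --0--> {B, C, D, F, G}  [new]
{A, D, E} --1--> {A, B, D, E, F}  [new]
{A, B, C, D, E, F, G} --0--> {A, B, C, D, E, F, G}  [seen]
{A, B, C, D, E, F, G} --1--> {A, B, C, D, E, F, G}  [seen]
{A, C, D, E, F, G} --0--> {B, C, D, E, F, G}  [new]
{A, C, D, E, F, G} --1--> {A, B, C, D, E, F, G}  [seen]
{B, C, D, F, G} --0--> {A, B, C, D, E, F, G}  [seen]
{B, C, D, F, G} --1--> {A, B, C, D, E, F, G}  [seen]
{A, B, D, E, F} --0--> {A, B, C, D, E, F, G}  [seen]
{A, B, D, E, F} --1--> {A, B, C, D, E, F}  [new]
{B, C, D, E, F, G} --0--> {A, B, C, D, E, F, G}  [seen]
{B, C, D, E, F, G} --1--> {A, B, C, D, E, F, G}  [seen]
{A, B, C, D, E, F} --0--> {A, B, C, D, E, F, G}  [seen]
{A, B, C, D, E, F} --1--> {A, B, C, D, E, F, G}  [seen]
Reachable DFA states: {A}, {B, C, G}, {A, D, E}, {A, B, C, D, E, F, G}, {A, C, D, E, F, G}, {B, C, D, F, G}, {A, B, D, E, F}, {B, C, D, E, F, G}, {A, B, C, D, E, F}.
Accepting DFA states (contain an NFA accepting state): {B, C, G}, {A, D, E}, {A, B, C, D, E, F, G}, {A, C, D, E, F, G}, {B, C, D, F, G}, {A, B, D, E, F}, {B, C, D, E, F, G}, {A, B, C, D, E, F}.

8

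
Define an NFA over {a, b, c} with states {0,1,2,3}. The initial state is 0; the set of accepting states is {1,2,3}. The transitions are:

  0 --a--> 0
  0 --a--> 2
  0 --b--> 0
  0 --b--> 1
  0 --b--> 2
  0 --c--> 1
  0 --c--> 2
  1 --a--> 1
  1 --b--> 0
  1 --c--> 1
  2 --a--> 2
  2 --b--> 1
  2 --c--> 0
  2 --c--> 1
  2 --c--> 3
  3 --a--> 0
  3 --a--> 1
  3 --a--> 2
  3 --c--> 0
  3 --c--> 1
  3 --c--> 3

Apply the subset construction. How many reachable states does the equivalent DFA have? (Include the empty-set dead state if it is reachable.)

Start state of the DFA: {0}.
{0} --a--> {0,2}  [new]
{0} --b--> {0,1,2}  [new]
{0} --c--> {1,2}  [new]
{0,2} --a--> {0,2}  [seen]
{0,2} --b--> {0,1,2}  [seen]
{0,2} --c--> {0,1,2,3}  [new]
{0,1,2} --a--> {0,1,2}  [seen]
{0,1,2} --b--> {0,1,2}  [seen]
{0,1,2} --c--> {0,1,2,3}  [seen]
{1,2} --a--> {1,2}  [seen]
{1,2} --b--> {0,1}  [new]
{1,2} --c--> {0,1,3}  [new]
{0,1,2,3} --a--> {0,1,2}  [seen]
{0,1,2,3} --b--> {0,1,2}  [seen]
{0,1,2,3} --c--> {0,1,2,3}  [seen]
{0,1} --a--> {0,1,2}  [seen]
{0,1} --b--> {0,1,2}  [seen]
{0,1} --c--> {1,2}  [seen]
{0,1,3} --a--> {0,1,2}  [seen]
{0,1,3} --b--> {0,1,2}  [seen]
{0,1,3} --c--> {0,1,2,3}  [seen]
Reachable DFA states: {0}, {0,2}, {0,1,2}, {1,2}, {0,1,2,3}, {0,1}, {0,1,3}.

7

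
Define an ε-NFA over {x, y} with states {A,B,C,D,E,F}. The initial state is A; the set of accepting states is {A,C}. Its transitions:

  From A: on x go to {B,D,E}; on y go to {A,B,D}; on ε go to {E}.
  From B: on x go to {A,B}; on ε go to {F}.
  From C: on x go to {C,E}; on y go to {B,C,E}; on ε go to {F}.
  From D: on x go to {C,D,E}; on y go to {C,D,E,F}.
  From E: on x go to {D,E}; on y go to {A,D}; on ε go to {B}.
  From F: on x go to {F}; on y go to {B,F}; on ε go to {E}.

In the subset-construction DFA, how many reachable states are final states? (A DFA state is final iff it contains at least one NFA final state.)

3

Start state of the DFA: {A,B,E,F} (ε-closure of the NFA start).
{A,B,E,F} --x--> {A,B,D,E,F}  [new]
{A,B,E,F} --y--> {A,B,D,E,F}  [seen]
{A,B,D,E,F} --x--> {A,B,C,D,E,F}  [new]
{A,B,D,E,F} --y--> {A,B,C,D,E,F}  [seen]
{A,B,C,D,E,F} --x--> {A,B,C,D,E,F}  [seen]
{A,B,C,D,E,F} --y--> {A,B,C,D,E,F}  [seen]
Reachable DFA states: {A,B,E,F}, {A,B,D,E,F}, {A,B,C,D,E,F}.
Accepting DFA states (contain an NFA accepting state): {A,B,E,F}, {A,B,D,E,F}, {A,B,C,D,E,F}.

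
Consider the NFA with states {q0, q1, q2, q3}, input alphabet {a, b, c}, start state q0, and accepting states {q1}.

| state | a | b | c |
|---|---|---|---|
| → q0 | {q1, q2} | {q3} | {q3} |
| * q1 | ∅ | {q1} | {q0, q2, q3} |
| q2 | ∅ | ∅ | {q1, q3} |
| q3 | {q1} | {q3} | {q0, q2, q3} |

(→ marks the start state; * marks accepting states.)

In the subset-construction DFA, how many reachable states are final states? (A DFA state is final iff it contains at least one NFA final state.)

Start state of the DFA: {q0}.
{q0} --a--> {q1, q2}  [new]
{q0} --b--> {q3}  [new]
{q0} --c--> {q3}  [seen]
{q1, q2} --a--> ∅  [new]
{q1, q2} --b--> {q1}  [new]
{q1, q2} --c--> {q0, q1, q2, q3}  [new]
{q3} --a--> {q1}  [seen]
{q3} --b--> {q3}  [seen]
{q3} --c--> {q0, q2, q3}  [new]
∅ --a--> ∅  [seen]
∅ --b--> ∅  [seen]
∅ --c--> ∅  [seen]
{q1} --a--> ∅  [seen]
{q1} --b--> {q1}  [seen]
{q1} --c--> {q0, q2, q3}  [seen]
{q0, q1, q2, q3} --a--> {q1, q2}  [seen]
{q0, q1, q2, q3} --b--> {q1, q3}  [new]
{q0, q1, q2, q3} --c--> {q0, q1, q2, q3}  [seen]
{q0, q2, q3} --a--> {q1, q2}  [seen]
{q0, q2, q3} --b--> {q3}  [seen]
{q0, q2, q3} --c--> {q0, q1, q2, q3}  [seen]
{q1, q3} --a--> {q1}  [seen]
{q1, q3} --b--> {q1, q3}  [seen]
{q1, q3} --c--> {q0, q2, q3}  [seen]
Reachable DFA states: {q0}, {q1, q2}, {q3}, ∅, {q1}, {q0, q1, q2, q3}, {q0, q2, q3}, {q1, q3}.
Accepting DFA states (contain an NFA accepting state): {q1, q2}, {q1}, {q0, q1, q2, q3}, {q1, q3}.

4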